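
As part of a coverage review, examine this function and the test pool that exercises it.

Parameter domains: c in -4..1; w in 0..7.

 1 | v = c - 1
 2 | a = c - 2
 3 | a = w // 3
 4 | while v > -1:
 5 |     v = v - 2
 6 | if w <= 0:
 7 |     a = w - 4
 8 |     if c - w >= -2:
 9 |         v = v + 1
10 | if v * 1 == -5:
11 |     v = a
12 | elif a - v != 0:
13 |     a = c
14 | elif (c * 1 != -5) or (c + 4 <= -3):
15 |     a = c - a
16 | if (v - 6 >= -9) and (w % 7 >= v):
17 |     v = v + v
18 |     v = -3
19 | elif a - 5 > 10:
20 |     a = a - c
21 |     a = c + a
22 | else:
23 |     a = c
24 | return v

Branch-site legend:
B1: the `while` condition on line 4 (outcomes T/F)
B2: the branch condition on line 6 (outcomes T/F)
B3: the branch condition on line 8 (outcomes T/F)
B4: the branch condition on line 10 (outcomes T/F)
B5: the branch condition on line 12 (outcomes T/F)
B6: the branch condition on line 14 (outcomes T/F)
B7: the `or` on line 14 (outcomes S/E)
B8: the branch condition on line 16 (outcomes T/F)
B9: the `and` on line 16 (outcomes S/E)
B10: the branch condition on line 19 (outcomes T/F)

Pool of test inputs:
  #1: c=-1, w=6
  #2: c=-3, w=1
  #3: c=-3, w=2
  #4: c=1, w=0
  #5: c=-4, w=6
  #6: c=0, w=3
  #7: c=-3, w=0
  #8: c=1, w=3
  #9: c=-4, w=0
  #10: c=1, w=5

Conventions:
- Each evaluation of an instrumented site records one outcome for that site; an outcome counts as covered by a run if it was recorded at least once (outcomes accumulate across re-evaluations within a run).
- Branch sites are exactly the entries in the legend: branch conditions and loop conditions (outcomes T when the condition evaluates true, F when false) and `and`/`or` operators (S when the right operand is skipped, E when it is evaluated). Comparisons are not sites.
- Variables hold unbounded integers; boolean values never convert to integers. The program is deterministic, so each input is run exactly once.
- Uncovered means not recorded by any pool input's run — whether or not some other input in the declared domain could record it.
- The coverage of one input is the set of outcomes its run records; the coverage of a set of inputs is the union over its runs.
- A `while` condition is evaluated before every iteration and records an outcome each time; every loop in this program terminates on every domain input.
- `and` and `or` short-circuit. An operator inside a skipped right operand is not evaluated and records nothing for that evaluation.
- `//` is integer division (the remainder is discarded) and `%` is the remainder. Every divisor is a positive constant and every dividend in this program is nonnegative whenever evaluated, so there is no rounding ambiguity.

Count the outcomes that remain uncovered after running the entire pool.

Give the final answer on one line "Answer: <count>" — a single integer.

test 1 (c=-1, w=6) hits B1=F, B2=F, B4=F, B5=T, B8=T, B9=E
test 2 (c=-3, w=1) hits B1=F, B2=F, B4=F, B5=T, B8=F, B9=S, B10=F
test 3 (c=-3, w=2) hits B1=F, B2=F, B4=F, B5=T, B8=F, B9=S, B10=F
test 4 (c=1, w=0) hits B1=T, B1=F, B2=T, B3=T, B4=F, B5=T, B8=T, B9=E
test 5 (c=-4, w=6) hits B1=F, B2=F, B4=T, B8=T, B9=E
test 6 (c=0, w=3) hits B1=F, B2=F, B4=F, B5=T, B8=T, B9=E
test 7 (c=-3, w=0) hits B1=F, B2=T, B3=F, B4=F, B5=F, B6=T, B7=S, B8=F, B9=S, B10=F
test 8 (c=1, w=3) hits B1=T, B1=F, B2=F, B4=F, B5=T, B8=T, B9=E
test 9 (c=-4, w=0) hits B1=F, B2=T, B3=F, B4=T, B8=F, B9=S, B10=F
test 10 (c=1, w=5) hits B1=T, B1=F, B2=F, B4=F, B5=T, B8=T, B9=E
union over the pool: B1=T, B1=F, B2=T, B2=F, B3=T, B3=F, B4=T, B4=F, B5=T, B5=F, B6=T, B7=S, B8=T, B8=F, B9=S, B9=E, B10=F
uncovered (3 of 20): B6=F, B7=E, B10=T

Answer: 3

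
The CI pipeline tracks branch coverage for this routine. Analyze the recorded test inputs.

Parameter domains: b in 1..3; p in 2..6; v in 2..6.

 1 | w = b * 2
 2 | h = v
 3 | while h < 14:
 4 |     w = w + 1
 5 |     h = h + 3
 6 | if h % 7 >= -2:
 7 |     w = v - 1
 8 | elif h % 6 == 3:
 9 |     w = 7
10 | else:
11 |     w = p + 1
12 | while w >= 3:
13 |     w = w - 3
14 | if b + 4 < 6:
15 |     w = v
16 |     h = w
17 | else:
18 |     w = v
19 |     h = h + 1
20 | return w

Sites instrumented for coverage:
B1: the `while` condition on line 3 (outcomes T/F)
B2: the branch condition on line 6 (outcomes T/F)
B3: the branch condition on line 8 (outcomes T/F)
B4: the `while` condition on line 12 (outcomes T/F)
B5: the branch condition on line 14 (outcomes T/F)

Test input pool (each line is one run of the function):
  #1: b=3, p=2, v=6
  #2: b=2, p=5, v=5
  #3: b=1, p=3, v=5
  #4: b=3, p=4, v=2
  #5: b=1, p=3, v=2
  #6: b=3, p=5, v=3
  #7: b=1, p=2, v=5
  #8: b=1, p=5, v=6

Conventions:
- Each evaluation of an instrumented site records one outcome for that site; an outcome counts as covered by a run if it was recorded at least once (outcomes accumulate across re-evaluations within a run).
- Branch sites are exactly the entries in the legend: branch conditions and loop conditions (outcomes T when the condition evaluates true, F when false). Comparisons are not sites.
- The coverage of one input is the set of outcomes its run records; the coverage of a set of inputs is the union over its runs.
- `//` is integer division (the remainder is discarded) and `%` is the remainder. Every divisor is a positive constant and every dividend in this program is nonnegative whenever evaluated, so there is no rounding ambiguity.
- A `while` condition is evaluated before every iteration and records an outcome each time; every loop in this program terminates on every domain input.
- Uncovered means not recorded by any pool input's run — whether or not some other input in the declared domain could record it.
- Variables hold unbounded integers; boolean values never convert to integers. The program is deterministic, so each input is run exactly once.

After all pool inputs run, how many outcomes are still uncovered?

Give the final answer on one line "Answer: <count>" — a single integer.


run #1 (b=3, p=2, v=6) runs B1->T, B1->T, B1->T, B1->F, B2->T, B4->T, B4->F, B5->F; records B1=T, B1=F, B2=T, B4=T, B4=F, B5=F
run #2 (b=2, p=5, v=5) runs B1->T, B1->T, B1->T, B1->F, B2->T, B4->T, B4->F, B5->F; records B1=T, B1=F, B2=T, B4=T, B4=F, B5=F
run #3 (b=1, p=3, v=5) runs B1->T, B1->T, B1->T, B1->F, B2->T, B4->T, B4->F, B5->T; records B1=T, B1=F, B2=T, B4=T, B4=F, B5=T
run #4 (b=3, p=4, v=2) runs B1->T, B1->T, B1->T, B1->T, B1->F, B2->T, B4->F, B5->F; records B1=T, B1=F, B2=T, B4=F, B5=F
run #5 (b=1, p=3, v=2) runs B1->T, B1->T, B1->T, B1->T, B1->F, B2->T, B4->F, B5->T; records B1=T, B1=F, B2=T, B4=F, B5=T
run #6 (b=3, p=5, v=3) runs B1->T, B1->T, B1->T, B1->T, B1->F, B2->T, B4->F, B5->F; records B1=T, B1=F, B2=T, B4=F, B5=F
run #7 (b=1, p=2, v=5) runs B1->T, B1->T, B1->T, B1->F, B2->T, B4->T, B4->F, B5->T; records B1=T, B1=F, B2=T, B4=T, B4=F, B5=T
run #8 (b=1, p=5, v=6) runs B1->T, B1->T, B1->T, B1->F, B2->T, B4->T, B4->F, B5->T; records B1=T, B1=F, B2=T, B4=T, B4=F, B5=T
union over the pool: B1=T, B1=F, B2=T, B4=T, B4=F, B5=T, B5=F
uncovered (3 of 10): B2=F, B3=T, B3=F
Answer: 3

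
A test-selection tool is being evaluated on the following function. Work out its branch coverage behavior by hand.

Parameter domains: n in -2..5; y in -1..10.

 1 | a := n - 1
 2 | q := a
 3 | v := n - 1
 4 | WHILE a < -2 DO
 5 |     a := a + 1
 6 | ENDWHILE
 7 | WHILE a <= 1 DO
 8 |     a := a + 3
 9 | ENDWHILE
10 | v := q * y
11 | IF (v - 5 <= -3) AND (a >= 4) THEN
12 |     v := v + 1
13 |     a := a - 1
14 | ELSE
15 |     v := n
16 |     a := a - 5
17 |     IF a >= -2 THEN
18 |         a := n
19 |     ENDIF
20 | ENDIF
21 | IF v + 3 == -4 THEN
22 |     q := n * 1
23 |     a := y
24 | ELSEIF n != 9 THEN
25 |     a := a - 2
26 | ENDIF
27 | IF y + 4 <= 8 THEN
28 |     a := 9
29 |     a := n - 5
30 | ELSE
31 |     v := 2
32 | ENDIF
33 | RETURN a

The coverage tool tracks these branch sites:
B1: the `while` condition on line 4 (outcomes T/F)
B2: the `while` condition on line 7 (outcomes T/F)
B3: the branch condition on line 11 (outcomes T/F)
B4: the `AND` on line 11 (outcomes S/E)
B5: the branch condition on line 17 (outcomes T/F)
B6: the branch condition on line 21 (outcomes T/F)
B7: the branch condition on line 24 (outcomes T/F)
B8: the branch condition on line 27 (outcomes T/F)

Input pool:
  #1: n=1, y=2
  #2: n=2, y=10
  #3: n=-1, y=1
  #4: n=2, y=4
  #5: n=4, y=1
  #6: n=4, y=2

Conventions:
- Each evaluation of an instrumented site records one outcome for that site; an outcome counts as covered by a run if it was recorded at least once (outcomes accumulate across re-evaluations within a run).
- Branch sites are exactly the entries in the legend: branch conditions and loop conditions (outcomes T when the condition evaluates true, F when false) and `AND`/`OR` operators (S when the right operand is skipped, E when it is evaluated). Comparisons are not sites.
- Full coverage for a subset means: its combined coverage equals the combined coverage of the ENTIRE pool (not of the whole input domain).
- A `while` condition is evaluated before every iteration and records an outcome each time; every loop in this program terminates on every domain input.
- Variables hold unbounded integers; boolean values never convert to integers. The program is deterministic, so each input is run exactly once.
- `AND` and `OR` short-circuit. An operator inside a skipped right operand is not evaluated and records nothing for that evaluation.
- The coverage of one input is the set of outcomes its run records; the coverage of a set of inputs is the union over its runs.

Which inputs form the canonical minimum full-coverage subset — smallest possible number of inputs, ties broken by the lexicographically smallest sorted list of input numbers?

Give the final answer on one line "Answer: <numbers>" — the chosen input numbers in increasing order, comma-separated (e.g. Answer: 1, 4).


input #1, n=1, y=2: events B1->F, B2->T, B2->F, B4->E, B3->F, B5->T, B6->F, B7->T, B8->T; outcomes B1=F, B2=T, B2=F, B3=F, B4=E, B5=T, B6=F, B7=T, B8=T
input #2, n=2, y=10: events B1->F, B2->T, B2->F, B4->S, B3->F, B5->T, B6->F, B7->T, B8->F; outcomes B1=F, B2=T, B2=F, B3=F, B4=S, B5=T, B6=F, B7=T, B8=F
input #3, n=-1, y=1: events B1->F, B2->T, B2->T, B2->F, B4->E, B3->T, B6->F, B7->T, B8->T; outcomes B1=F, B2=T, B2=F, B3=T, B4=E, B6=F, B7=T, B8=T
input #4, n=2, y=4: events B1->F, B2->T, B2->F, B4->S, B3->F, B5->T, B6->F, B7->T, B8->T; outcomes B1=F, B2=T, B2=F, B3=F, B4=S, B5=T, B6=F, B7=T, B8=T
input #5, n=4, y=1: events B1->F, B2->F, B4->S, B3->F, B5->T, B6->F, B7->T, B8->T; outcomes B1=F, B2=F, B3=F, B4=S, B5=T, B6=F, B7=T, B8=T
input #6, n=4, y=2: events B1->F, B2->F, B4->S, B3->F, B5->T, B6->F, B7->T, B8->T; outcomes B1=F, B2=F, B3=F, B4=S, B5=T, B6=F, B7=T, B8=T
together the pool reaches 12 outcomes: B1=F, B2=T, B2=F, B3=T, B3=F, B4=S, B4=E, B5=T, B6=F, B7=T, B8=T, B8=F
checked all size-1 subsets: none covers 12 outcomes (max 9/12)
at size 2, {2, 3} reaches all 12 outcomes; every lexicographically earlier size-2 subset fails
Answer: 2, 3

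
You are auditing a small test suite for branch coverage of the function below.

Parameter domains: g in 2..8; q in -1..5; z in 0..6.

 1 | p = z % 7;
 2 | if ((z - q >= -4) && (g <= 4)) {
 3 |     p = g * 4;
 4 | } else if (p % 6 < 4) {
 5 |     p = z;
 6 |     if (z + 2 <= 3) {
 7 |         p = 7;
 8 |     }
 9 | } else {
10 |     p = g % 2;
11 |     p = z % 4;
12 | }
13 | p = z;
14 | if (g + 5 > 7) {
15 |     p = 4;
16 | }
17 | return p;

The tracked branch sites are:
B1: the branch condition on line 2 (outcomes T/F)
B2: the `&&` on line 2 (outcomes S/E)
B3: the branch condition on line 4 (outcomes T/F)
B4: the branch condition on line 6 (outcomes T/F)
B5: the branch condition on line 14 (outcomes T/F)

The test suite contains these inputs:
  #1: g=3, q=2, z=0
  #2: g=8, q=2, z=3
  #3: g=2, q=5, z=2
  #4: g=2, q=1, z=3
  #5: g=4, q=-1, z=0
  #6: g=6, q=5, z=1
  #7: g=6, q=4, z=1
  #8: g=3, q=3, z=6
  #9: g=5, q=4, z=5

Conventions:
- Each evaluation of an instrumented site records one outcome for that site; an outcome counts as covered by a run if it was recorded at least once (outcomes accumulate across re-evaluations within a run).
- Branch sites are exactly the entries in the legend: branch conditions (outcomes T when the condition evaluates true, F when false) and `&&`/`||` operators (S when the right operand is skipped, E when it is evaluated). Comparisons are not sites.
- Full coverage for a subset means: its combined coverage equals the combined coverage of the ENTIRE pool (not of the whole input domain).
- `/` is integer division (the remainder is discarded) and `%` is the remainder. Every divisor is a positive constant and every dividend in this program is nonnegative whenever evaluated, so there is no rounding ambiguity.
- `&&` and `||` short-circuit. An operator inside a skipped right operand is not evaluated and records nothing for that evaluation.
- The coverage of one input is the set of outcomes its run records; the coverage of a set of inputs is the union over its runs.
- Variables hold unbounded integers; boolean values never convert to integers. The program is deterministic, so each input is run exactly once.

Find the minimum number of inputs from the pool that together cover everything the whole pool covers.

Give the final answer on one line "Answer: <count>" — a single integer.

input #1, g=3, q=2, z=0: outcomes B1=T, B2=E, B5=T
input #2, g=8, q=2, z=3: outcomes B1=F, B2=E, B3=T, B4=F, B5=T
input #3, g=2, q=5, z=2: outcomes B1=T, B2=E, B5=F
input #4, g=2, q=1, z=3: outcomes B1=T, B2=E, B5=F
input #5, g=4, q=-1, z=0: outcomes B1=T, B2=E, B5=T
input #6, g=6, q=5, z=1: outcomes B1=F, B2=E, B3=T, B4=T, B5=T
input #7, g=6, q=4, z=1: outcomes B1=F, B2=E, B3=T, B4=T, B5=T
input #8, g=3, q=3, z=6: outcomes B1=T, B2=E, B5=T
input #9, g=5, q=4, z=5: outcomes B1=F, B2=E, B3=F, B5=T
together the pool reaches 9 outcomes: B1=T, B1=F, B2=E, B3=T, B3=F, B4=T, B4=F, B5=T, B5=F
size 1 is not enough: best union over all size-1 subsets is 5/9
size 2 is not enough: best union over all size-2 subsets is 7/9
size 3 is not enough: best union over all size-3 subsets is 8/9
the canonical winner is {2, 3, 6, 9}: size 4, full 9-outcome coverage, earliest index list among size-4 covers

Answer: 4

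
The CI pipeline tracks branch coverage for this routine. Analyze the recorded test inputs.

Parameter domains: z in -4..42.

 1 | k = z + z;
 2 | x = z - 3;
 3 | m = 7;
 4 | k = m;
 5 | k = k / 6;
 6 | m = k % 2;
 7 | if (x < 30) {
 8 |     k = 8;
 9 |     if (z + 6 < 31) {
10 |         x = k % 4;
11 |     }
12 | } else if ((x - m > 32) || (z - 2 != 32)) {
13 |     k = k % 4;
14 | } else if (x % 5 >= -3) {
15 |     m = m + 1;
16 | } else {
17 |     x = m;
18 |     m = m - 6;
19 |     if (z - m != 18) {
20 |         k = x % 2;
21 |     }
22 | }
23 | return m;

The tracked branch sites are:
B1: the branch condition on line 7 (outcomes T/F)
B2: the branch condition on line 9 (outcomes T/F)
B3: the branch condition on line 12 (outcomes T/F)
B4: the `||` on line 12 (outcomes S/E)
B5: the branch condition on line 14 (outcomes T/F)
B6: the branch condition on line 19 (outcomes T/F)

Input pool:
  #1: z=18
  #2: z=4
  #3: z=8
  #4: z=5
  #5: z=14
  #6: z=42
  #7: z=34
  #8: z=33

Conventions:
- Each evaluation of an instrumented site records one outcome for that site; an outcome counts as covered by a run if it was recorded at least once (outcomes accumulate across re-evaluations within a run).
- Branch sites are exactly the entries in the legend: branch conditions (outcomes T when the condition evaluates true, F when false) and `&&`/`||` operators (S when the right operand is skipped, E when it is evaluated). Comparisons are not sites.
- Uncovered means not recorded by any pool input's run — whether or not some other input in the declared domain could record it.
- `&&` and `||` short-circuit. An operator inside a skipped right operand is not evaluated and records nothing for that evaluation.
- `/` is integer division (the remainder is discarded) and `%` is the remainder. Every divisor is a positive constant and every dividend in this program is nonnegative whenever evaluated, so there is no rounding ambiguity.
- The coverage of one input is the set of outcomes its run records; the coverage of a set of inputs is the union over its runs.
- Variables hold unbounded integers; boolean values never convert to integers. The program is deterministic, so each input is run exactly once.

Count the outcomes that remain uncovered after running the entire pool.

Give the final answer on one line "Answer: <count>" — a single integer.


run #1 (z=18) runs B1->T, B2->T; records B1=T, B2=T
run #2 (z=4) runs B1->T, B2->T; records B1=T, B2=T
run #3 (z=8) runs B1->T, B2->T; records B1=T, B2=T
run #4 (z=5) runs B1->T, B2->T; records B1=T, B2=T
run #5 (z=14) runs B1->T, B2->T; records B1=T, B2=T
run #6 (z=42) runs B1->F, B4->S, B3->T; records B1=F, B3=T, B4=S
run #7 (z=34) runs B1->F, B4->E, B3->F, B5->T; records B1=F, B3=F, B4=E, B5=T
run #8 (z=33) runs B1->F, B4->E, B3->T; records B1=F, B3=T, B4=E
union over the pool: B1=T, B1=F, B2=T, B3=T, B3=F, B4=S, B4=E, B5=T
uncovered (4 of 12): B2=F, B5=F, B6=T, B6=F
Answer: 4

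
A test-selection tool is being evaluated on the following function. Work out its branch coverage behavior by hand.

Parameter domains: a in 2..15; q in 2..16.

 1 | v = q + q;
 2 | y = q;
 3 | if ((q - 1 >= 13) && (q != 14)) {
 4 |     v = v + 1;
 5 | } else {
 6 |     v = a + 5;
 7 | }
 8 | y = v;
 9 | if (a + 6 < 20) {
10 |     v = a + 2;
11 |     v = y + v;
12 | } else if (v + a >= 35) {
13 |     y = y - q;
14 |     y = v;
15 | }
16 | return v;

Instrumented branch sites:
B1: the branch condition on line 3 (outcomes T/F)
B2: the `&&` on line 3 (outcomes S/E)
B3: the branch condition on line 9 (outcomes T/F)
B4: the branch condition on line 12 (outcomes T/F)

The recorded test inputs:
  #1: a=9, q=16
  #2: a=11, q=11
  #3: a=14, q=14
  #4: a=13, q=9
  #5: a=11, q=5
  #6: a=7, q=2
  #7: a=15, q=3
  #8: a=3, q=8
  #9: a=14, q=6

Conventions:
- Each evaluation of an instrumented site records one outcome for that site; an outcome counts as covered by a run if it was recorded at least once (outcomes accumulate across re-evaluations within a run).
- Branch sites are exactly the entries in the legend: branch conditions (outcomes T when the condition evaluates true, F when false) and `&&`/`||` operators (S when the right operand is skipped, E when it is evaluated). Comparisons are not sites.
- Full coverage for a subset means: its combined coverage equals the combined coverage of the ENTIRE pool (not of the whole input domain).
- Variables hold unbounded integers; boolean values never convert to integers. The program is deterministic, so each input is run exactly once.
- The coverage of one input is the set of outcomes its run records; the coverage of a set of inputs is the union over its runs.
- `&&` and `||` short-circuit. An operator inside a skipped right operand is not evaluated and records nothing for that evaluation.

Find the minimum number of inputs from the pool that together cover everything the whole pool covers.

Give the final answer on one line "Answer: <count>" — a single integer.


run #1 (a=9, q=16) runs B2->E, B1->T, B3->T; records B1=T, B2=E, B3=T
run #2 (a=11, q=11) runs B2->S, B1->F, B3->T; records B1=F, B2=S, B3=T
run #3 (a=14, q=14) runs B2->E, B1->F, B3->F, B4->F; records B1=F, B2=E, B3=F, B4=F
run #4 (a=13, q=9) runs B2->S, B1->F, B3->T; records B1=F, B2=S, B3=T
run #5 (a=11, q=5) runs B2->S, B1->F, B3->T; records B1=F, B2=S, B3=T
run #6 (a=7, q=2) runs B2->S, B1->F, B3->T; records B1=F, B2=S, B3=T
run #7 (a=15, q=3) runs B2->S, B1->F, B3->F, B4->T; records B1=F, B2=S, B3=F, B4=T
run #8 (a=3, q=8) runs B2->S, B1->F, B3->T; records B1=F, B2=S, B3=T
run #9 (a=14, q=6) runs B2->S, B1->F, B3->F, B4->F; records B1=F, B2=S, B3=F, B4=F
pool-wide coverage (8 outcomes): B1=T, B1=F, B2=S, B2=E, B3=T, B3=F, B4=T, B4=F
no size-1 subset reaches all 8 outcomes (best union: 4/8)
no size-2 subset reaches all 8 outcomes (best union: 7/8)
the canonical winner is {1, 3, 7}: size 3, full 8-outcome coverage, earliest index list among size-3 covers
Answer: 3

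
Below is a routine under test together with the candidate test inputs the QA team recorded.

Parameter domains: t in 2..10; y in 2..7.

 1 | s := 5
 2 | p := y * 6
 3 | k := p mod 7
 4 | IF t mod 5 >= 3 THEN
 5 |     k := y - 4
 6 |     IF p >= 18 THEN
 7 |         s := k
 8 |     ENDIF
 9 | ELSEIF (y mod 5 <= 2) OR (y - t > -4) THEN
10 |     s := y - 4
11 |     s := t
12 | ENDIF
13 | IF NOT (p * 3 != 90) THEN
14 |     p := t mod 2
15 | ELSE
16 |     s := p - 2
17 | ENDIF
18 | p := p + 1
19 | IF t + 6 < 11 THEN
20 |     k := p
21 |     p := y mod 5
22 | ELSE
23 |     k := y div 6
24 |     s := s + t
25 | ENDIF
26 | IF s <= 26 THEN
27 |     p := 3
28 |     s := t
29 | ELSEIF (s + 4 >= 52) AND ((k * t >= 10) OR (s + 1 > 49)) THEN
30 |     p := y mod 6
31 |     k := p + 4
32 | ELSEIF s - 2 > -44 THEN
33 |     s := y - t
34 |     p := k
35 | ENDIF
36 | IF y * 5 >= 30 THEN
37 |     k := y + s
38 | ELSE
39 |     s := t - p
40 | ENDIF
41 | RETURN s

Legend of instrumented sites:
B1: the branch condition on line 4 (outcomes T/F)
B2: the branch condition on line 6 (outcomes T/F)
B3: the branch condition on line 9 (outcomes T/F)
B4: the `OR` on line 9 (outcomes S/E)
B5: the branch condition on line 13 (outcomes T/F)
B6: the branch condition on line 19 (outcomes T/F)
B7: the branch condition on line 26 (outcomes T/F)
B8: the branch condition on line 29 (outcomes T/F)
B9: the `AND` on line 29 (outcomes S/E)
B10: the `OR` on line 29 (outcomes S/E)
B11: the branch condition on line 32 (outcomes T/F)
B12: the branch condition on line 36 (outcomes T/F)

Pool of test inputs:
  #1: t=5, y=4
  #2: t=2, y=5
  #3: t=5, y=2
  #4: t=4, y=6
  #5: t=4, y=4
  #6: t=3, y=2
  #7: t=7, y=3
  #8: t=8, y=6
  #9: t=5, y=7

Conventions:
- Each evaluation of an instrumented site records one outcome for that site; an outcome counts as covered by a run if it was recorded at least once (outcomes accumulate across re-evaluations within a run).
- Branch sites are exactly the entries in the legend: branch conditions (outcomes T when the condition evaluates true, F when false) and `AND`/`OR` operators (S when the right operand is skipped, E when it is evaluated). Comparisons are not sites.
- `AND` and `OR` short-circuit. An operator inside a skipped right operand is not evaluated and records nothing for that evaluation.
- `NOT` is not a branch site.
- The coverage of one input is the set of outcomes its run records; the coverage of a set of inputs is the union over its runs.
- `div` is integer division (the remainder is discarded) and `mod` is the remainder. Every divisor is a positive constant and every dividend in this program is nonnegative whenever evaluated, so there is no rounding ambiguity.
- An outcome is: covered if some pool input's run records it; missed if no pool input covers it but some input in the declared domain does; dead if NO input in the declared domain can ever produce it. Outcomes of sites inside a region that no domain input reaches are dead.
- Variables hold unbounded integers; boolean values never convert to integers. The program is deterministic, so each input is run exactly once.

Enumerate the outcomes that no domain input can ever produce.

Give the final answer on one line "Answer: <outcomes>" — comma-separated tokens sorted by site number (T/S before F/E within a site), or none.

running all 54 domain inputs and tallying outcomes:
  B11=F: unreachable across the whole domain -> dead
  reachable outcomes have witnesses, e.g. B1=T (e.g. t=3, y=2), B1=F (e.g. t=2, y=2), B2=T (e.g. t=3, y=3), B2=F (e.g. t=3, y=2)

Answer: B11=F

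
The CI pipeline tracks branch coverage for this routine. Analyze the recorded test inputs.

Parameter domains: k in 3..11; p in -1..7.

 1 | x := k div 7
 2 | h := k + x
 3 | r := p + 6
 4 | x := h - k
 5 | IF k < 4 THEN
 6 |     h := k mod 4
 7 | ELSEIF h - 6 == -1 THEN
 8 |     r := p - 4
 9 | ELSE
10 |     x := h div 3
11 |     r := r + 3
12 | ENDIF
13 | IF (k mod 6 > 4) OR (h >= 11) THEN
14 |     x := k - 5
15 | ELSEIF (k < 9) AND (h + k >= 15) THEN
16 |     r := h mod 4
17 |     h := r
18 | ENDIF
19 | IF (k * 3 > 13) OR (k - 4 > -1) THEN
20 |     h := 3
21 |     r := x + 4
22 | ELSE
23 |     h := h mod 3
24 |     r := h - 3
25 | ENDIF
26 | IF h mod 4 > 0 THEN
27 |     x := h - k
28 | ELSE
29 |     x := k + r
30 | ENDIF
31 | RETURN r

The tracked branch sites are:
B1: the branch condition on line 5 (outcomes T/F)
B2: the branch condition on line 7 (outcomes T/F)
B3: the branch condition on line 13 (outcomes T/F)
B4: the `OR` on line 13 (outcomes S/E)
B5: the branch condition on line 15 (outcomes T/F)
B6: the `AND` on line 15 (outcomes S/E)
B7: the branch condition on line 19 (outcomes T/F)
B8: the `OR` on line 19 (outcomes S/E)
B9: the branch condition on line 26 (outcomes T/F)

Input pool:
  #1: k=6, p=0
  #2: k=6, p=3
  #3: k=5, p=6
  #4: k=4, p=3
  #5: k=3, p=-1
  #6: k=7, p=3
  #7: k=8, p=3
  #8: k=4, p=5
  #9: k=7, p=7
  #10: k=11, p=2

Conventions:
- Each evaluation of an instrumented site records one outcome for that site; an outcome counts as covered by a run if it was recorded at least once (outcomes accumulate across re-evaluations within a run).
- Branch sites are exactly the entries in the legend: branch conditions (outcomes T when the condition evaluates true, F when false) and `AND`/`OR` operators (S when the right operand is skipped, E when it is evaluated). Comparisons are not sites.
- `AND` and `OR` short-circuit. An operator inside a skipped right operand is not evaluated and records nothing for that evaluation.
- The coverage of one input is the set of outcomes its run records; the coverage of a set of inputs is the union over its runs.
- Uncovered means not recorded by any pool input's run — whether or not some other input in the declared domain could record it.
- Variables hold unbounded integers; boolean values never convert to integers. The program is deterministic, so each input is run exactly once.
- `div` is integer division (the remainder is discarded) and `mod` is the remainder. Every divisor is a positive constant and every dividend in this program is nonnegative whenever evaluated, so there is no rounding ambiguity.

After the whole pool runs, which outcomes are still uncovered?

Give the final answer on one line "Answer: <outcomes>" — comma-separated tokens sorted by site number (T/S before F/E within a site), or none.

run #1 (k=6, p=0) runs B1->F, B2->F, B4->E, B3->F, B6->E, B5->F, B8->S, B7->T, B9->T; records B1=F, B2=F, B3=F, B4=E, B5=F, B6=E, B7=T, B8=S, B9=T
run #2 (k=6, p=3) runs B1->F, B2->F, B4->E, B3->F, B6->E, B5->F, B8->S, B7->T, B9->T; records B1=F, B2=F, B3=F, B4=E, B5=F, B6=E, B7=T, B8=S, B9=T
run #3 (k=5, p=6) runs B1->F, B2->T, B4->S, B3->T, B8->S, B7->T, B9->T; records B1=F, B2=T, B3=T, B4=S, B7=T, B8=S, B9=T
run #4 (k=4, p=3) runs B1->F, B2->F, B4->E, B3->F, B6->E, B5->F, B8->E, B7->T, B9->T; records B1=F, B2=F, B3=F, B4=E, B5=F, B6=E, B7=T, B8=E, B9=T
run #5 (k=3, p=-1) runs B1->T, B4->E, B3->F, B6->E, B5->F, B8->E, B7->F, B9->F; records B1=T, B3=F, B4=E, B5=F, B6=E, B7=F, B8=E, B9=F
run #6 (k=7, p=3) runs B1->F, B2->F, B4->E, B3->F, B6->E, B5->T, B8->S, B7->T, B9->T; records B1=F, B2=F, B3=F, B4=E, B5=T, B6=E, B7=T, B8=S, B9=T
run #7 (k=8, p=3) runs B1->F, B2->F, B4->E, B3->F, B6->E, B5->T, B8->S, B7->T, B9->T; records B1=F, B2=F, B3=F, B4=E, B5=T, B6=E, B7=T, B8=S, B9=T
run #8 (k=4, p=5) runs B1->F, B2->F, B4->E, B3->F, B6->E, B5->F, B8->E, B7->T, B9->T; records B1=F, B2=F, B3=F, B4=E, B5=F, B6=E, B7=T, B8=E, B9=T
run #9 (k=7, p=7) runs B1->F, B2->F, B4->E, B3->F, B6->E, B5->T, B8->S, B7->T, B9->T; records B1=F, B2=F, B3=F, B4=E, B5=T, B6=E, B7=T, B8=S, B9=T
run #10 (k=11, p=2) runs B1->F, B2->F, B4->S, B3->T, B8->S, B7->T, B9->T; records B1=F, B2=F, B3=T, B4=S, B7=T, B8=S, B9=T
union over the pool: B1=T, B1=F, B2=T, B2=F, B3=T, B3=F, B4=S, B4=E, B5=T, B5=F, B6=E, B7=T, B7=F, B8=S, B8=E, B9=T, B9=F
uncovered (1 of 18): B6=S

Answer: B6=S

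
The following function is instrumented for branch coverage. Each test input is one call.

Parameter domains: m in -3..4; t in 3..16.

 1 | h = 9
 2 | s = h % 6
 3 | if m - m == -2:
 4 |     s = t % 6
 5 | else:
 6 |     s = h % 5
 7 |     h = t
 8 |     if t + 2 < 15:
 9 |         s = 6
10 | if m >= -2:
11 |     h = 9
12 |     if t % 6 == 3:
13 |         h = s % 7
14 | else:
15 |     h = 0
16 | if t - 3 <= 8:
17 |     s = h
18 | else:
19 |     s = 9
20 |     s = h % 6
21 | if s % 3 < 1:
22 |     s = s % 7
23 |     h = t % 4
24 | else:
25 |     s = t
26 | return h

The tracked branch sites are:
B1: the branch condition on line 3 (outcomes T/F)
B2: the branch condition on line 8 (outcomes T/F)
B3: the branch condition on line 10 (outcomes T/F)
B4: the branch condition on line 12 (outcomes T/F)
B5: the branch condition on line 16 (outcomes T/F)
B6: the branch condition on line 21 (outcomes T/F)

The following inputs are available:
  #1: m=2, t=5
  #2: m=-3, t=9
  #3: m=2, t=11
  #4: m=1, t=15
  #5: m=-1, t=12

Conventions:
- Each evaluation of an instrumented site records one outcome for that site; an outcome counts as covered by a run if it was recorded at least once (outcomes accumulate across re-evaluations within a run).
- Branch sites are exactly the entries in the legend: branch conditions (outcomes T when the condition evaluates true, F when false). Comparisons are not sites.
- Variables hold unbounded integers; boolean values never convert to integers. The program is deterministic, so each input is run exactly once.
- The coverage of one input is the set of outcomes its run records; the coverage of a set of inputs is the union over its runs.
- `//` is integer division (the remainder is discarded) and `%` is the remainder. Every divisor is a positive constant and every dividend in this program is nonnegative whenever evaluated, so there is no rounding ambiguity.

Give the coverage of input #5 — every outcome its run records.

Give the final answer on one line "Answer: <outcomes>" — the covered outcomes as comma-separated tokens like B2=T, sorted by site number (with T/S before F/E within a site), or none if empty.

Tracing the run of input #5 (m=-1, t=12):
  B1->F, B2->T, B3->T, B4->F, B5->F, B6->T
deduplicating events, the covered set is: B1=F, B2=T, B3=T, B4=F, B5=F, B6=T

Answer: B1=F, B2=T, B3=T, B4=F, B5=F, B6=T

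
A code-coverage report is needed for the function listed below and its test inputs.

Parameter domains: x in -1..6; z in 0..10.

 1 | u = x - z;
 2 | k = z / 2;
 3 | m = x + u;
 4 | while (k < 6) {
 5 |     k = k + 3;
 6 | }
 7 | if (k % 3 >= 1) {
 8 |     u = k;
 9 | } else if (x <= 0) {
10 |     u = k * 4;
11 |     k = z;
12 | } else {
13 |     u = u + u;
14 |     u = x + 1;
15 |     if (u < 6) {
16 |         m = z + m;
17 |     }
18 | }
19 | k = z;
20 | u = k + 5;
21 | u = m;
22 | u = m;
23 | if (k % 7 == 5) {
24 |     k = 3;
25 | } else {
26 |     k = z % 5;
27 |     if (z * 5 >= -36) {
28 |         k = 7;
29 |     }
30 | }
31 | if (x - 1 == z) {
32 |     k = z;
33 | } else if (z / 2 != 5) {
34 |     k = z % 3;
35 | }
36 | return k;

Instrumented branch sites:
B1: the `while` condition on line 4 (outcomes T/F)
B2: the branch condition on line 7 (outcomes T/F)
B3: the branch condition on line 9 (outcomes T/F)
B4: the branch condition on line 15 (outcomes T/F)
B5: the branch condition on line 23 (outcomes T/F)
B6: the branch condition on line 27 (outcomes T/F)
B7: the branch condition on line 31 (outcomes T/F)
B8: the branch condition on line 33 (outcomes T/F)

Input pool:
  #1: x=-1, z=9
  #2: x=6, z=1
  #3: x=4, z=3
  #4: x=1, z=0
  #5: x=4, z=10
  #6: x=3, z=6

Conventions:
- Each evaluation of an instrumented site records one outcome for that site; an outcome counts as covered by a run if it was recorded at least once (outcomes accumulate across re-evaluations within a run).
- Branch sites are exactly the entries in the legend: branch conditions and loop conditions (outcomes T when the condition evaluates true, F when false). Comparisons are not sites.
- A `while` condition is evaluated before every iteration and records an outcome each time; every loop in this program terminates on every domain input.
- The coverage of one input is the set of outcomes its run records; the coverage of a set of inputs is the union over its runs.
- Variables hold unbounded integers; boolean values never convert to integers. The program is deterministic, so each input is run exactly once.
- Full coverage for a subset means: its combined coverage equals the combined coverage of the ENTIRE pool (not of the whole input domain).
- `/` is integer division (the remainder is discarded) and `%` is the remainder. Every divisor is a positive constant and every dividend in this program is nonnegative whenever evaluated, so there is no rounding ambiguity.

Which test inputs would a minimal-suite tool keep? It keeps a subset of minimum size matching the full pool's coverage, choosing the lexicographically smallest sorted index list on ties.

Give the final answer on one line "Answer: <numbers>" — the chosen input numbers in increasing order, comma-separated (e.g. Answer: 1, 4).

input #1, x=-1, z=9: events B1->T, B1->F, B2->T, B5->F, B6->T, B7->F, B8->T; outcomes B1=T, B1=F, B2=T, B5=F, B6=T, B7=F, B8=T
input #2, x=6, z=1: events B1->T, B1->T, B1->F, B2->F, B3->F, B4->F, B5->F, B6->T, B7->F, B8->T; outcomes B1=T, B1=F, B2=F, B3=F, B4=F, B5=F, B6=T, B7=F, B8=T
input #3, x=4, z=3: events B1->T, B1->T, B1->F, B2->T, B5->F, B6->T, B7->T; outcomes B1=T, B1=F, B2=T, B5=F, B6=T, B7=T
input #4, x=1, z=0: events B1->T, B1->T, B1->F, B2->F, B3->F, B4->T, B5->F, B6->T, B7->T; outcomes B1=T, B1=F, B2=F, B3=F, B4=T, B5=F, B6=T, B7=T
input #5, x=4, z=10: events B1->T, B1->F, B2->T, B5->F, B6->T, B7->F, B8->F; outcomes B1=T, B1=F, B2=T, B5=F, B6=T, B7=F, B8=F
input #6, x=3, z=6: events B1->T, B1->F, B2->F, B3->F, B4->T, B5->F, B6->T, B7->F, B8->T; outcomes B1=T, B1=F, B2=F, B3=F, B4=T, B5=F, B6=T, B7=F, B8=T
union over all inputs: B1=T, B1=F, B2=T, B2=F, B3=F, B4=T, B4=F, B5=F, B6=T, B7=T, B7=F, B8=T, B8=F (13 outcomes)
size 1 is not enough: best union over all size-1 subsets is 9/13
size 2 is not enough: best union over all size-2 subsets is 11/13
size 3: inputs {2, 4, 5} cover all 13 outcomes, and no lexicographically smaller subset of this size does

Answer: 2, 4, 5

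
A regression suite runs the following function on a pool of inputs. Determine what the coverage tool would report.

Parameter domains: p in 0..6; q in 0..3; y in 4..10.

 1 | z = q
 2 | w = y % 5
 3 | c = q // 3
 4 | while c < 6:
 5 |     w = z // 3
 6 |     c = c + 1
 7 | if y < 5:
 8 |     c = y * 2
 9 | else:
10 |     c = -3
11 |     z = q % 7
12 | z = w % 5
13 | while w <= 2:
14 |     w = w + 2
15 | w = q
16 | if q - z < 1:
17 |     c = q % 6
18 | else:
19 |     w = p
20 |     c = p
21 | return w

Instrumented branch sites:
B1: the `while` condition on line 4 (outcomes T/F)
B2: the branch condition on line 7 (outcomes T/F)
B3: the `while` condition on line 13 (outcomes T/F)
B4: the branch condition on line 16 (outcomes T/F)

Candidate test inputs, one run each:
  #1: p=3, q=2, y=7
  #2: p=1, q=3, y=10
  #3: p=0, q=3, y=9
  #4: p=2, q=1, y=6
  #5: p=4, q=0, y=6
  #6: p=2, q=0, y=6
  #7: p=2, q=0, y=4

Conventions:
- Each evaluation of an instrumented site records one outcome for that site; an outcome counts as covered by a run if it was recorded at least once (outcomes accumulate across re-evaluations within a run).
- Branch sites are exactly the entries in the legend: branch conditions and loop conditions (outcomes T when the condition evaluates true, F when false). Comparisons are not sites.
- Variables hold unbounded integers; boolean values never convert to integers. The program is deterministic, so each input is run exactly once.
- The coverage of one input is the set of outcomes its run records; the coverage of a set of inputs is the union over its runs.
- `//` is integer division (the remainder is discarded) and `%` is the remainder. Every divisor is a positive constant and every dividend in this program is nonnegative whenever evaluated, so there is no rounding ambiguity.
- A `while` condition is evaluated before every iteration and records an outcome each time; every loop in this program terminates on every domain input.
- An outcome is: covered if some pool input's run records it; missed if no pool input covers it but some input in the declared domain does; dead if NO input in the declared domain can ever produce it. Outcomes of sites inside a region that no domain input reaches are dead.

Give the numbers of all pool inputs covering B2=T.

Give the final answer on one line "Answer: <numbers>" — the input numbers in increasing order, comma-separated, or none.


input #1 (p=3, q=2, y=7): never hits B2=T
input #2 (p=1, q=3, y=10): never hits B2=T
input #3 (p=0, q=3, y=9): never hits B2=T
input #4 (p=2, q=1, y=6): never hits B2=T
input #5 (p=4, q=0, y=6): never hits B2=T
input #6 (p=2, q=0, y=6): never hits B2=T
input #7 (p=2, q=0, y=4): hits B2=T
Answer: 7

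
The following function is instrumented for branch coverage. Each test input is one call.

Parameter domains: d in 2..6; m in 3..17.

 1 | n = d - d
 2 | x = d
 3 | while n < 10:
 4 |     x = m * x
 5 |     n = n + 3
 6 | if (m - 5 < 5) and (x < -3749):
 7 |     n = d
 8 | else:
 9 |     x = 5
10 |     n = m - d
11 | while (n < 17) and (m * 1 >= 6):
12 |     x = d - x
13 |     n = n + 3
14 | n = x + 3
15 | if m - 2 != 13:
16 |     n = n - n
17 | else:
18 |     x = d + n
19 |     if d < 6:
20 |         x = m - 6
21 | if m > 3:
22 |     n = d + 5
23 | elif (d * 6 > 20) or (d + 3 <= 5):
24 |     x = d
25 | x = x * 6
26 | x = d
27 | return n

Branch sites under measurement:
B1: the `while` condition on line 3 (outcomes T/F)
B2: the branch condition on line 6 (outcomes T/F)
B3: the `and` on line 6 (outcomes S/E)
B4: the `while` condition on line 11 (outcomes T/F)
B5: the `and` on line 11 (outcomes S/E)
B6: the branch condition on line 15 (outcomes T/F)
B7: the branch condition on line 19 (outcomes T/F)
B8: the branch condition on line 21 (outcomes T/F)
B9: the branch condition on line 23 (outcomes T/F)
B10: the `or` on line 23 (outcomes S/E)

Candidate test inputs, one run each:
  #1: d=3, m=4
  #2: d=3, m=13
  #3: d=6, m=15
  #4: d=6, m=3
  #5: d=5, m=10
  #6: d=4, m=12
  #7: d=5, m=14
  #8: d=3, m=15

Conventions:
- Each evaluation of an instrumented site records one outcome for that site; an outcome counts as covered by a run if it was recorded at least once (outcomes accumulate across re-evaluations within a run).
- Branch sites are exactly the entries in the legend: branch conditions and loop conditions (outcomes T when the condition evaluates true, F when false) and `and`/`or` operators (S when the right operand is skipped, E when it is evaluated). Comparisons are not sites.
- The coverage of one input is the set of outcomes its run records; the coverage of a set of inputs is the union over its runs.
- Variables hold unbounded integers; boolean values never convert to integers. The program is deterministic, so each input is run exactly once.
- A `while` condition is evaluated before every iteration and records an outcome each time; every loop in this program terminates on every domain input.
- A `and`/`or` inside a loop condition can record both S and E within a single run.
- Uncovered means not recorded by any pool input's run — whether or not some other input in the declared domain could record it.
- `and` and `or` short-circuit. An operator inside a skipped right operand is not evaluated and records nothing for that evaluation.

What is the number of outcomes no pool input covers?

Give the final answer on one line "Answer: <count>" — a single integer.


#1 (d=3, m=4) -> covered: B1=T, B1=F, B2=F, B3=E, B4=F, B5=E, B6=T, B8=T
#2 (d=3, m=13) -> covered: B1=T, B1=F, B2=F, B3=S, B4=T, B4=F, B5=S, B5=E, B6=T, B8=T
#3 (d=6, m=15) -> covered: B1=T, B1=F, B2=F, B3=S, B4=T, B4=F, B5=S, B5=E, B6=F, B7=F, B8=T
#4 (d=6, m=3) -> covered: B1=T, B1=F, B2=F, B3=E, B4=F, B5=E, B6=T, B8=F, B9=T, B10=S
#5 (d=5, m=10) -> covered: B1=T, B1=F, B2=F, B3=S, B4=T, B4=F, B5=S, B5=E, B6=T, B8=T
#6 (d=4, m=12) -> covered: B1=T, B1=F, B2=F, B3=S, B4=T, B4=F, B5=S, B5=E, B6=T, B8=T
#7 (d=5, m=14) -> covered: B1=T, B1=F, B2=F, B3=S, B4=T, B4=F, B5=S, B5=E, B6=T, B8=T
#8 (d=3, m=15) -> covered: B1=T, B1=F, B2=F, B3=S, B4=T, B4=F, B5=S, B5=E, B6=F, B7=T, B8=T
union over the pool: B1=T, B1=F, B2=F, B3=S, B3=E, B4=T, B4=F, B5=S, B5=E, B6=T, B6=F, B7=T, B7=F, B8=T, B8=F, B9=T, B10=S
uncovered (3 of 20): B2=T, B9=F, B10=E
Answer: 3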